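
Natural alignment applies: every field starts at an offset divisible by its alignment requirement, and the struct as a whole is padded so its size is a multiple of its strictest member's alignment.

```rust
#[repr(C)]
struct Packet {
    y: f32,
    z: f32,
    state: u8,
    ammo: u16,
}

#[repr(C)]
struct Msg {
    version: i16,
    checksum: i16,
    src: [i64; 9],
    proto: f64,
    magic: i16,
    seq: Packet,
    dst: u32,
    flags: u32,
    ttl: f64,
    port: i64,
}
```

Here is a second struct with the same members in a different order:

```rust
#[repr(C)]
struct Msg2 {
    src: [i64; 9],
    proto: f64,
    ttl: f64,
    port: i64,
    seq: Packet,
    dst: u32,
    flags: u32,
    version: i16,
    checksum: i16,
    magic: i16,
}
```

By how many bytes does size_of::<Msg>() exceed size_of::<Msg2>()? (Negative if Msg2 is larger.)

Packet: y at 0 (size 4, align 4) → ends 4; z at 4 (size 4, align 4) → ends 8; state at 8 (size 1, align 1) → ends 9; pad 1 to align 2 for ammo; ammo at 10 (size 2, align 2) → ends 12; total 12 bytes, alignment 4
version at 0 (size 2, align 2) → ends 2
checksum at 2 (size 2, align 2) → ends 4
pad 4 to align 8 for src
src at 8 (size 72, align 8) → ends 80
proto at 80 (size 8, align 8) → ends 88
magic at 88 (size 2, align 2) → ends 90
pad 2 to align 4 for seq
seq at 92 (size 12, align 4) → ends 104
dst at 104 (size 4, align 4) → ends 108
flags at 108 (size 4, align 4) → ends 112
ttl at 112 (size 8, align 8) → ends 120
port at 120 (size 8, align 8) → ends 128
total 128 bytes, alignment 8
— Msg2 —
src at 0 (size 72, align 8) → ends 72
proto at 72 (size 8, align 8) → ends 80
ttl at 80 (size 8, align 8) → ends 88
port at 88 (size 8, align 8) → ends 96
seq at 96 (size 12, align 4) → ends 108
dst at 108 (size 4, align 4) → ends 112
flags at 112 (size 4, align 4) → ends 116
version at 116 (size 2, align 2) → ends 118
checksum at 118 (size 2, align 2) → ends 120
magic at 120 (size 2, align 2) → ends 122
tail pad 6 to reach multiple of 8
total 128 bytes, alignment 8
128 − 128 = 0

0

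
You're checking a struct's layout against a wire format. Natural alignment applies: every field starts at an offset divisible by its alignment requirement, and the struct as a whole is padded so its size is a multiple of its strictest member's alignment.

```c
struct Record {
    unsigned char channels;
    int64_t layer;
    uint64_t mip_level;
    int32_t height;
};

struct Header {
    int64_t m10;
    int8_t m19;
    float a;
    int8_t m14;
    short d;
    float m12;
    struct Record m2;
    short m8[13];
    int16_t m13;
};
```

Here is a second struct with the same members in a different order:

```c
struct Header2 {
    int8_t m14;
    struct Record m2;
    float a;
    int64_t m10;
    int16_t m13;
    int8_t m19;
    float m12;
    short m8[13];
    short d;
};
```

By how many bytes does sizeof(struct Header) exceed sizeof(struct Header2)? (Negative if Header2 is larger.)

Record: @0: channels [1B, align 1] → 1; +7 pad (align 8); @8: layer [8B, align 8] → 16; @16: mip_level [8B, align 8] → 24; @24: height [4B, align 4] → 28; +4 tail pad (align 8); size 32, align 8
@0: m10 [8B, align 8] → 8
@8: m19 [1B, align 1] → 9
+3 pad (align 4)
@12: a [4B, align 4] → 16
@16: m14 [1B, align 1] → 17
+1 pad (align 2)
@18: d [2B, align 2] → 20
@20: m12 [4B, align 4] → 24
@24: m2 [32B, align 8] → 56
@56: m8 [26B, align 2] → 82
@82: m13 [2B, align 2] → 84
+4 tail pad (align 8)
size 88, align 8
— Header2 —
@0: m14 [1B, align 1] → 1
+7 pad (align 8)
@8: m2 [32B, align 8] → 40
@40: a [4B, align 4] → 44
+4 pad (align 8)
@48: m10 [8B, align 8] → 56
@56: m13 [2B, align 2] → 58
@58: m19 [1B, align 1] → 59
+1 pad (align 4)
@60: m12 [4B, align 4] → 64
@64: m8 [26B, align 2] → 90
@90: d [2B, align 2] → 92
+4 tail pad (align 8)
size 96, align 8
88 − 96 = -8

-8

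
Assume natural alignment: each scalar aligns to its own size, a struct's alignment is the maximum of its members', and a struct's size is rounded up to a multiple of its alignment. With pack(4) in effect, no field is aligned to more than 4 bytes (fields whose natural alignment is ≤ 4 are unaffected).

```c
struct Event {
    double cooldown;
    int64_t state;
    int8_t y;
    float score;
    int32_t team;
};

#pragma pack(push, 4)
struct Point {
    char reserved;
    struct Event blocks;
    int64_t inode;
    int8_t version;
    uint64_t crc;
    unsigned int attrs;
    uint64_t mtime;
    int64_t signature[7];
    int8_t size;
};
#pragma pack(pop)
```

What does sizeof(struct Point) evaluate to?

Event: 0..8  cooldown  (8B, 8-aligned); 8..16  state  (8B, 8-aligned); 16..17  y  (1B, 1-aligned); 17..20  -- padding (3B); 20..24  score  (4B, 4-aligned); 24..28  team  (4B, 4-aligned); 28..32  -- tail padding (4B); sizeof = 32, alignof = 8
0..1  reserved  (1B, 1-aligned)
1..4  -- padding (3B)
4..36  blocks  (32B, 4-aligned)
36..44  inode  (8B, 4-aligned)
44..45  version  (1B, 1-aligned)
45..48  -- padding (3B)
48..56  crc  (8B, 4-aligned)
56..60  attrs  (4B, 4-aligned)
60..68  mtime  (8B, 4-aligned)
68..124  signature  (56B, 4-aligned)
124..125  size  (1B, 1-aligned)
125..128  -- tail padding (3B)
sizeof = 128, alignof = 4

128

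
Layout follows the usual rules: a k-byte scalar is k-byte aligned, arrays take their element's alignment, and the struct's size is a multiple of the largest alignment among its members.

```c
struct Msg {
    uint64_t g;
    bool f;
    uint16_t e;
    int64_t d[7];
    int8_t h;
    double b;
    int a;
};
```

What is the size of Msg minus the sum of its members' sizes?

16

g at 0 (size 8, align 8) → ends 8
f at 8 (size 1, align 1) → ends 9
pad 1 to align 2 for e
e at 10 (size 2, align 2) → ends 12
pad 4 to align 8 for d
d at 16 (size 56, align 8) → ends 72
h at 72 (size 1, align 1) → ends 73
pad 7 to align 8 for b
b at 80 (size 8, align 8) → ends 88
a at 88 (size 4, align 4) → ends 92
tail pad 4 to reach multiple of 8
total 96 bytes, alignment 8
data bytes 80, size 96 → padding 16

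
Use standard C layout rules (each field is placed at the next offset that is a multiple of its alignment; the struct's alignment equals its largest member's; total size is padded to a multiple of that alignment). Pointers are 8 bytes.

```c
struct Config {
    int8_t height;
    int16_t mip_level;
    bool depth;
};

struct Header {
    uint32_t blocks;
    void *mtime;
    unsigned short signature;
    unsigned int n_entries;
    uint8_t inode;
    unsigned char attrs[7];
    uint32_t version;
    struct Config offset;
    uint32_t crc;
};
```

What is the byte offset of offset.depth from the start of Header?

40

Config: @0: height [1B, align 1] → 1; +1 pad (align 2); @2: mip_level [2B, align 2] → 4; @4: depth [1B, align 1] → 5; +1 tail pad (align 2); size 6, align 2
@0: blocks [4B, align 4] → 4
+4 pad (align 8)
@8: mtime [8B, align 8] → 16
@16: signature [2B, align 2] → 18
+2 pad (align 4)
@20: n_entries [4B, align 4] → 24
@24: inode [1B, align 1] → 25
@25: attrs [7B, align 1] → 32
@32: version [4B, align 4] → 36
@36: offset [6B, align 2] → 42
within Config: depth at 4
36 + 4 = 40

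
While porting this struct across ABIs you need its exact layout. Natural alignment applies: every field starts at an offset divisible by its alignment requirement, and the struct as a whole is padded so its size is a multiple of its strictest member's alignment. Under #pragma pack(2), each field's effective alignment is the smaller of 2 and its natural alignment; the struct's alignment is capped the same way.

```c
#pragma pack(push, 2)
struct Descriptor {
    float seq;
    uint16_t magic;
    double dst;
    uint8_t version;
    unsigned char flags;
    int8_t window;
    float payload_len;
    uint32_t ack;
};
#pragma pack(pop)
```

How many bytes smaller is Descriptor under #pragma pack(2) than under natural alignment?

natural layout:
  0..4  seq  (4B, 4-aligned)
  4..6  magic  (2B, 2-aligned)
  6..8  -- padding (2B)
  8..16  dst  (8B, 8-aligned)
  16..17  version  (1B, 1-aligned)
  17..18  flags  (1B, 1-aligned)
  18..19  window  (1B, 1-aligned)
  19..20  -- padding (1B)
  20..24  payload_len  (4B, 4-aligned)
  24..28  ack  (4B, 4-aligned)
  28..32  -- tail padding (4B)
  sizeof = 32, alignof = 8
packed(2) layout:
  0..4  seq  (4B, 2-aligned)
  4..6  magic  (2B, 2-aligned)
  6..14  dst  (8B, 2-aligned)
  14..15  version  (1B, 1-aligned)
  15..16  flags  (1B, 1-aligned)
  16..17  window  (1B, 1-aligned)
  17..18  -- padding (1B)
  18..22  payload_len  (4B, 2-aligned)
  22..26  ack  (4B, 2-aligned)
  sizeof = 26, alignof = 2
32 − 26 = 6

6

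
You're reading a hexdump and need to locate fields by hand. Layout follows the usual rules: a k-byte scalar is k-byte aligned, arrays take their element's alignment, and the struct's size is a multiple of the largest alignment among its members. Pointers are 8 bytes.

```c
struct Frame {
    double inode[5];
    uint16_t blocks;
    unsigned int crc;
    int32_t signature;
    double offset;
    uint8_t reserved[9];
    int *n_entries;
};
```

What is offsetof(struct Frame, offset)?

56

inode at 0 (size 40, align 8) → ends 40
blocks at 40 (size 2, align 2) → ends 42
pad 2 to align 4 for crc
crc at 44 (size 4, align 4) → ends 48
signature at 48 (size 4, align 4) → ends 52
pad 4 to align 8 for offset
offset at 56 (size 8, align 8) → ends 64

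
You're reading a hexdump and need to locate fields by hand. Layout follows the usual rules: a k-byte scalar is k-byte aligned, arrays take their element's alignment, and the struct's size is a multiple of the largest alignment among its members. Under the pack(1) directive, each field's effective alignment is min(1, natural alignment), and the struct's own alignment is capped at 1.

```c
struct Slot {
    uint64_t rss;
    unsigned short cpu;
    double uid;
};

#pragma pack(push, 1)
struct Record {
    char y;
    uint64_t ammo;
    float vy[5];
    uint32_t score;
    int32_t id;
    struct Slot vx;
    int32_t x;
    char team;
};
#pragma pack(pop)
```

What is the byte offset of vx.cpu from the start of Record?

Slot: rss at 0 (size 8, align 8) → ends 8; cpu at 8 (size 2, align 2) → ends 10; pad 6 to align 8 for uid; uid at 16 (size 8, align 8) → ends 24; total 24 bytes, alignment 8
y at 0 (size 1, align 1) → ends 1
ammo at 1 (size 8, align 1) → ends 9
vy at 9 (size 20, align 1) → ends 29
score at 29 (size 4, align 1) → ends 33
id at 33 (size 4, align 1) → ends 37
vx at 37 (size 24, align 1) → ends 61
within Slot: cpu at 8
37 + 8 = 45

45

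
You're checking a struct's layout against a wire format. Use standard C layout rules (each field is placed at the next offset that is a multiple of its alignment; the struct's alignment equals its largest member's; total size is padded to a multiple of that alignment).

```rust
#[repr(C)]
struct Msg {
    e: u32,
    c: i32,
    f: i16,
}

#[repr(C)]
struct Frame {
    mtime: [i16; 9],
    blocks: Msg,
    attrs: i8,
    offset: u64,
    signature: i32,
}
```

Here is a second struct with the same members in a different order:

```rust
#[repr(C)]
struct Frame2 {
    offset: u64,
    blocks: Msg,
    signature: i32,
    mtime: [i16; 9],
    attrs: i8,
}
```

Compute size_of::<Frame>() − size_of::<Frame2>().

8

Msg: @0: e [4B, align 4] → 4; @4: c [4B, align 4] → 8; @8: f [2B, align 2] → 10; +2 tail pad (align 4); size 12, align 4
@0: mtime [18B, align 2] → 18
+2 pad (align 4)
@20: blocks [12B, align 4] → 32
@32: attrs [1B, align 1] → 33
+7 pad (align 8)
@40: offset [8B, align 8] → 48
@48: signature [4B, align 4] → 52
+4 tail pad (align 8)
size 56, align 8
— Frame2 —
@0: offset [8B, align 8] → 8
@8: blocks [12B, align 4] → 20
@20: signature [4B, align 4] → 24
@24: mtime [18B, align 2] → 42
@42: attrs [1B, align 1] → 43
+5 tail pad (align 8)
size 48, align 8
56 − 48 = 8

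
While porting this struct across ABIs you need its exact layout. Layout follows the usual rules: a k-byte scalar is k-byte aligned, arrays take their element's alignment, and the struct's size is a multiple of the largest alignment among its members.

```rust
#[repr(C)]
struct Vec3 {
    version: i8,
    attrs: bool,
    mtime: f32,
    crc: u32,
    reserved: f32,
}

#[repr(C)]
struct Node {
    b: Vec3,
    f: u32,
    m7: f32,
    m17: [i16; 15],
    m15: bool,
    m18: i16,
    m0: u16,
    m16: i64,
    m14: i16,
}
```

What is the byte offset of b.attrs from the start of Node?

1

Vec3: @0: version [1B, align 1] → 1; @1: attrs [1B, align 1] → 2; +2 pad (align 4); @4: mtime [4B, align 4] → 8; @8: crc [4B, align 4] → 12; @12: reserved [4B, align 4] → 16; size 16, align 4
@0: b [16B, align 4] → 16
within Vec3: attrs at 1
0 + 1 = 1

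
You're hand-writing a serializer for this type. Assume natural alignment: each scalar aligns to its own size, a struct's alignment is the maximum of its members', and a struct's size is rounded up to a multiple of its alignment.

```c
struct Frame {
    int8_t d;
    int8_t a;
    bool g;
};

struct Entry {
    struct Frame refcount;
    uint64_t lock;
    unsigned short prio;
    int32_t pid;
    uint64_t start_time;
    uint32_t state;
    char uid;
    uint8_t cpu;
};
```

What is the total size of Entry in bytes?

40

Frame: 0..1  d  (1B, 1-aligned); 1..2  a  (1B, 1-aligned); 2..3  g  (1B, 1-aligned); sizeof = 3, alignof = 1
0..3  refcount  (3B, 1-aligned)
3..8  -- padding (5B)
8..16  lock  (8B, 8-aligned)
16..18  prio  (2B, 2-aligned)
18..20  -- padding (2B)
20..24  pid  (4B, 4-aligned)
24..32  start_time  (8B, 8-aligned)
32..36  state  (4B, 4-aligned)
36..37  uid  (1B, 1-aligned)
37..38  cpu  (1B, 1-aligned)
38..40  -- tail padding (2B)
sizeof = 40, alignof = 8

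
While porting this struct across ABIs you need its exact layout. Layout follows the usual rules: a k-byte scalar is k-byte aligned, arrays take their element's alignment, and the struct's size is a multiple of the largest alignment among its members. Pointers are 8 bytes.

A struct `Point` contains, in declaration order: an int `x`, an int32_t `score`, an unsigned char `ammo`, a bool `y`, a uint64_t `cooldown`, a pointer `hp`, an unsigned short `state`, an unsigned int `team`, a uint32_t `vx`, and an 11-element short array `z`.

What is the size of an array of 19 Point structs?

1368

@0: x [4B, align 4] → 4
@4: score [4B, align 4] → 8
@8: ammo [1B, align 1] → 9
@9: y [1B, align 1] → 10
+6 pad (align 8)
@16: cooldown [8B, align 8] → 24
@24: hp [8B, align 8] → 32
@32: state [2B, align 2] → 34
+2 pad (align 4)
@36: team [4B, align 4] → 40
@40: vx [4B, align 4] → 44
@44: z [22B, align 2] → 66
+6 tail pad (align 8)
size 72, align 8
array of 19: 19 × 72 = 1368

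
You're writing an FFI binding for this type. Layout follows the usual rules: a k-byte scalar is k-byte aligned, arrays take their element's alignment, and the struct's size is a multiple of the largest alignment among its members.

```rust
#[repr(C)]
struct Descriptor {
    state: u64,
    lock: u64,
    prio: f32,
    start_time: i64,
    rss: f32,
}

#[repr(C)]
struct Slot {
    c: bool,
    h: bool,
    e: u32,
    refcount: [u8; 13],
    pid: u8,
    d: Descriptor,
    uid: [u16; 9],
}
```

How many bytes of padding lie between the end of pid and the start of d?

Descriptor: @0: state [8B, align 8] → 8; @8: lock [8B, align 8] → 16; @16: prio [4B, align 4] → 20; +4 pad (align 8); @24: start_time [8B, align 8] → 32; @32: rss [4B, align 4] → 36; +4 tail pad (align 8); size 40, align 8
@0: c [1B, align 1] → 1
@1: h [1B, align 1] → 2
+2 pad (align 4)
@4: e [4B, align 4] → 8
@8: refcount [13B, align 1] → 21
@21: pid [1B, align 1] → 22
+2 pad (align 8)
@24: d [40B, align 8] → 64

2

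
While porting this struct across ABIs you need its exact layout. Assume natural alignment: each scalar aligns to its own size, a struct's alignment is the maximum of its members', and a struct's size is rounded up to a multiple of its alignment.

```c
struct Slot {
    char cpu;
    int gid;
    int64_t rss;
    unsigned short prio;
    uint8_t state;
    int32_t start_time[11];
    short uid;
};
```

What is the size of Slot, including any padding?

72

@0: cpu [1B, align 1] → 1
+3 pad (align 4)
@4: gid [4B, align 4] → 8
@8: rss [8B, align 8] → 16
@16: prio [2B, align 2] → 18
@18: state [1B, align 1] → 19
+1 pad (align 4)
@20: start_time [44B, align 4] → 64
@64: uid [2B, align 2] → 66
+6 tail pad (align 8)
size 72, align 8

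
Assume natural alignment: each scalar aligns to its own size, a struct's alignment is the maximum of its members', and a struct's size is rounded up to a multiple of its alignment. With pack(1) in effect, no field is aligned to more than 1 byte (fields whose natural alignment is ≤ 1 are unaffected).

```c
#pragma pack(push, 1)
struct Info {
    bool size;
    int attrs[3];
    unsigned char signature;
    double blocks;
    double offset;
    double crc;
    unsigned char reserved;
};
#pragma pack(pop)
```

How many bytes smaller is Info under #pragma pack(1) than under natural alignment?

natural layout:
  0..1  size  (1B, 1-aligned)
  1..4  -- padding (3B)
  4..16  attrs  (12B, 4-aligned)
  16..17  signature  (1B, 1-aligned)
  17..24  -- padding (7B)
  24..32  blocks  (8B, 8-aligned)
  32..40  offset  (8B, 8-aligned)
  40..48  crc  (8B, 8-aligned)
  48..49  reserved  (1B, 1-aligned)
  49..56  -- tail padding (7B)
  sizeof = 56, alignof = 8
packed(1) layout:
  0..1  size  (1B, 1-aligned)
  1..13  attrs  (12B, 1-aligned)
  13..14  signature  (1B, 1-aligned)
  14..22  blocks  (8B, 1-aligned)
  22..30  offset  (8B, 1-aligned)
  30..38  crc  (8B, 1-aligned)
  38..39  reserved  (1B, 1-aligned)
  sizeof = 39, alignof = 1
56 − 39 = 17

17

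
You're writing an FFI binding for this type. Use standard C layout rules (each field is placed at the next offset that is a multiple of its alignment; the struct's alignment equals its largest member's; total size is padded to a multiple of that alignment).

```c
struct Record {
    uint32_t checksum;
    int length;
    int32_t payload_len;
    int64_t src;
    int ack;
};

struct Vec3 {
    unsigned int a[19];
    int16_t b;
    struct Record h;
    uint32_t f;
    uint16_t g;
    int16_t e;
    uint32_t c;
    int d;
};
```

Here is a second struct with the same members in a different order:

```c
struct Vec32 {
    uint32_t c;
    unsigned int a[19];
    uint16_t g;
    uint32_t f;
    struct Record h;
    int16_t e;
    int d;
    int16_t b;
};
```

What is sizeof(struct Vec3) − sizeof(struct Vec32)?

Record: @0: checksum [4B, align 4] → 4; @4: length [4B, align 4] → 8; @8: payload_len [4B, align 4] → 12; +4 pad (align 8); @16: src [8B, align 8] → 24; @24: ack [4B, align 4] → 28; +4 tail pad (align 8); size 32, align 8
@0: a [76B, align 4] → 76
@76: b [2B, align 2] → 78
+2 pad (align 8)
@80: h [32B, align 8] → 112
@112: f [4B, align 4] → 116
@116: g [2B, align 2] → 118
@118: e [2B, align 2] → 120
@120: c [4B, align 4] → 124
@124: d [4B, align 4] → 128
size 128, align 8
— Vec32 —
@0: c [4B, align 4] → 4
@4: a [76B, align 4] → 80
@80: g [2B, align 2] → 82
+2 pad (align 4)
@84: f [4B, align 4] → 88
@88: h [32B, align 8] → 120
@120: e [2B, align 2] → 122
+2 pad (align 4)
@124: d [4B, align 4] → 128
@128: b [2B, align 2] → 130
+6 tail pad (align 8)
size 136, align 8
128 − 136 = -8

-8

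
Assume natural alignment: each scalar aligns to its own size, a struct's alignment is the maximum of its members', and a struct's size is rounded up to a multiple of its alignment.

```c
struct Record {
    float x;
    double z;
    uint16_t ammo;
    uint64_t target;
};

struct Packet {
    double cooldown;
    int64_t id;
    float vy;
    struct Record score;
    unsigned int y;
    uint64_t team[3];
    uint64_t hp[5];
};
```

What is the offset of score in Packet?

24

Record: x at 0 (size 4, align 4) → ends 4; pad 4 to align 8 for z; z at 8 (size 8, align 8) → ends 16; ammo at 16 (size 2, align 2) → ends 18; pad 6 to align 8 for target; target at 24 (size 8, align 8) → ends 32; total 32 bytes, alignment 8
cooldown at 0 (size 8, align 8) → ends 8
id at 8 (size 8, align 8) → ends 16
vy at 16 (size 4, align 4) → ends 20
pad 4 to align 8 for score
score at 24 (size 32, align 8) → ends 56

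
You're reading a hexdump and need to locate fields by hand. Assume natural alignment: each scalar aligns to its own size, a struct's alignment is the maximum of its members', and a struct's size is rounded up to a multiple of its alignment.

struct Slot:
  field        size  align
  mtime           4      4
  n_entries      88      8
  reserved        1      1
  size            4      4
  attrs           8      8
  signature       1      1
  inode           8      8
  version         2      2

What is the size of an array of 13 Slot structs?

0..4  mtime  (4B, 4-aligned)
4..8  -- padding (4B)
8..96  n_entries  (88B, 8-aligned)
96..97  reserved  (1B, 1-aligned)
97..100  -- padding (3B)
100..104  size  (4B, 4-aligned)
104..112  attrs  (8B, 8-aligned)
112..113  signature  (1B, 1-aligned)
113..120  -- padding (7B)
120..128  inode  (8B, 8-aligned)
128..130  version  (2B, 2-aligned)
130..136  -- tail padding (6B)
sizeof = 136, alignof = 8
array of 13: 13 × 136 = 1768

1768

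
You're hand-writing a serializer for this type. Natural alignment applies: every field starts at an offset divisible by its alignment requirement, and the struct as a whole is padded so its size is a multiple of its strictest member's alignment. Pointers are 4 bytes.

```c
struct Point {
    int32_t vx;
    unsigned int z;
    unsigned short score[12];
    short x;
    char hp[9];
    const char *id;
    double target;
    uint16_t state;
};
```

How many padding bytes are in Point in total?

7

vx at 0 (size 4, align 4) → ends 4
z at 4 (size 4, align 4) → ends 8
score at 8 (size 24, align 2) → ends 32
x at 32 (size 2, align 2) → ends 34
hp at 34 (size 9, align 1) → ends 43
pad 1 to align 4 for id
id at 44 (size 4, align 4) → ends 48
target at 48 (size 8, align 8) → ends 56
state at 56 (size 2, align 2) → ends 58
tail pad 6 to reach multiple of 8
total 64 bytes, alignment 8
data bytes 57, size 64 → padding 7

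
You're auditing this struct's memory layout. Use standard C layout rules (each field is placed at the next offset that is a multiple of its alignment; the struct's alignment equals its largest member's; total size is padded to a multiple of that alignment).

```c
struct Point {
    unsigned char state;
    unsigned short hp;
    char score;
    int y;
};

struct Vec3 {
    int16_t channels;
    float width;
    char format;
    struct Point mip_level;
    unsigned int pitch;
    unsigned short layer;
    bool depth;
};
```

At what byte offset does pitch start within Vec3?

24

Point: 0..1  state  (1B, 1-aligned); 1..2  -- padding (1B); 2..4  hp  (2B, 2-aligned); 4..5  score  (1B, 1-aligned); 5..8  -- padding (3B); 8..12  y  (4B, 4-aligned); sizeof = 12, alignof = 4
0..2  channels  (2B, 2-aligned)
2..4  -- padding (2B)
4..8  width  (4B, 4-aligned)
8..9  format  (1B, 1-aligned)
9..12  -- padding (3B)
12..24  mip_level  (12B, 4-aligned)
24..28  pitch  (4B, 4-aligned)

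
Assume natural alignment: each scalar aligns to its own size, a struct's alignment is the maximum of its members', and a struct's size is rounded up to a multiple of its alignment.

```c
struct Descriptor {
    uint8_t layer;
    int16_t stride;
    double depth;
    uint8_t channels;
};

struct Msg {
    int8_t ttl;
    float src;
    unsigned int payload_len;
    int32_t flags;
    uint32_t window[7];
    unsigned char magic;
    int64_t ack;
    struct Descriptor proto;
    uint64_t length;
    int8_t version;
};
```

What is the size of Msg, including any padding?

Descriptor: layer at 0 (size 1, align 1) → ends 1; pad 1 to align 2 for stride; stride at 2 (size 2, align 2) → ends 4; pad 4 to align 8 for depth; depth at 8 (size 8, align 8) → ends 16; channels at 16 (size 1, align 1) → ends 17; tail pad 7 to reach multiple of 8; total 24 bytes, alignment 8
ttl at 0 (size 1, align 1) → ends 1
pad 3 to align 4 for src
src at 4 (size 4, align 4) → ends 8
payload_len at 8 (size 4, align 4) → ends 12
flags at 12 (size 4, align 4) → ends 16
window at 16 (size 28, align 4) → ends 44
magic at 44 (size 1, align 1) → ends 45
pad 3 to align 8 for ack
ack at 48 (size 8, align 8) → ends 56
proto at 56 (size 24, align 8) → ends 80
length at 80 (size 8, align 8) → ends 88
version at 88 (size 1, align 1) → ends 89
tail pad 7 to reach multiple of 8
total 96 bytes, alignment 8

96 bytes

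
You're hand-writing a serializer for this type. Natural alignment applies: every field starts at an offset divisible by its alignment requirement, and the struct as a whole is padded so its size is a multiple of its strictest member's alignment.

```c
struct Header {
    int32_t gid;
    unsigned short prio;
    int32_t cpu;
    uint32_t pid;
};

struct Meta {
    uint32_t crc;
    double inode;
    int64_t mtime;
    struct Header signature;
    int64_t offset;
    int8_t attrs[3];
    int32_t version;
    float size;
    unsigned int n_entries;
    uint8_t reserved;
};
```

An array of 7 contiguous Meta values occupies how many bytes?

Header: @0: gid [4B, align 4] → 4; @4: prio [2B, align 2] → 6; +2 pad (align 4); @8: cpu [4B, align 4] → 12; @12: pid [4B, align 4] → 16; size 16, align 4
@0: crc [4B, align 4] → 4
+4 pad (align 8)
@8: inode [8B, align 8] → 16
@16: mtime [8B, align 8] → 24
@24: signature [16B, align 4] → 40
@40: offset [8B, align 8] → 48
@48: attrs [3B, align 1] → 51
+1 pad (align 4)
@52: version [4B, align 4] → 56
@56: size [4B, align 4] → 60
@60: n_entries [4B, align 4] → 64
@64: reserved [1B, align 1] → 65
+7 tail pad (align 8)
size 72, align 8
array of 7: 7 × 72 = 504

504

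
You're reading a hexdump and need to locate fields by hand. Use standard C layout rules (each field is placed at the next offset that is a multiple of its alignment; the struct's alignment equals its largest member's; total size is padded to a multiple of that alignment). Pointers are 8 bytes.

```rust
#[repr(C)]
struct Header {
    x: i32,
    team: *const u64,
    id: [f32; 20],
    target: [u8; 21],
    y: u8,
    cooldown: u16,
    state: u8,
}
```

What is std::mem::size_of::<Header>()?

0..4  x  (4B, 4-aligned)
4..8  -- padding (4B)
8..16  team  (8B, 8-aligned)
16..96  id  (80B, 4-aligned)
96..117  target  (21B, 1-aligned)
117..118  y  (1B, 1-aligned)
118..120  cooldown  (2B, 2-aligned)
120..121  state  (1B, 1-aligned)
121..128  -- tail padding (7B)
sizeof = 128, alignof = 8

128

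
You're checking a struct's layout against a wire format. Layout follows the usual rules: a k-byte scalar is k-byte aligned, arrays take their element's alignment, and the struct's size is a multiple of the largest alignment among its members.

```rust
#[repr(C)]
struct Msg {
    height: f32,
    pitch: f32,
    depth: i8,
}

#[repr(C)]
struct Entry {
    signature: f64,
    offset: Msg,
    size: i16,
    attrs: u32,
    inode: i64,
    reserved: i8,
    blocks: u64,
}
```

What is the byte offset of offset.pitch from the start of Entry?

12

Msg: height at 0 (size 4, align 4) → ends 4; pitch at 4 (size 4, align 4) → ends 8; depth at 8 (size 1, align 1) → ends 9; tail pad 3 to reach multiple of 4; total 12 bytes, alignment 4
signature at 0 (size 8, align 8) → ends 8
offset at 8 (size 12, align 4) → ends 20
within Msg: pitch at 4
8 + 4 = 12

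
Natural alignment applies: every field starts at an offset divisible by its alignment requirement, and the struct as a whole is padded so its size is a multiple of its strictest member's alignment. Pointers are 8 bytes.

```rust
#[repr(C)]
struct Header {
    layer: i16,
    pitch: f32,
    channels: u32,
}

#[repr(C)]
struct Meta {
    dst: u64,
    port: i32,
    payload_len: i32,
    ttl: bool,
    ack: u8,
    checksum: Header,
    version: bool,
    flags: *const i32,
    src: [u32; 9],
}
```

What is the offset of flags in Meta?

Header: layer at 0 (size 2, align 2) → ends 2; pad 2 to align 4 for pitch; pitch at 4 (size 4, align 4) → ends 8; channels at 8 (size 4, align 4) → ends 12; total 12 bytes, alignment 4
dst at 0 (size 8, align 8) → ends 8
port at 8 (size 4, align 4) → ends 12
payload_len at 12 (size 4, align 4) → ends 16
ttl at 16 (size 1, align 1) → ends 17
ack at 17 (size 1, align 1) → ends 18
pad 2 to align 4 for checksum
checksum at 20 (size 12, align 4) → ends 32
version at 32 (size 1, align 1) → ends 33
pad 7 to align 8 for flags
flags at 40 (size 8, align 8) → ends 48

40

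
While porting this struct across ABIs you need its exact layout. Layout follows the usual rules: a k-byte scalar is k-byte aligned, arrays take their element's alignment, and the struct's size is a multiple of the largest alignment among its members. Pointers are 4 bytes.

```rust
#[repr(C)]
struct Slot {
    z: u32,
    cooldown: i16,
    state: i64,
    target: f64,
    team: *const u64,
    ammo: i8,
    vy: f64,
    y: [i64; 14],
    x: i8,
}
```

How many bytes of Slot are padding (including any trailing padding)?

12

@0: z [4B, align 4] → 4
@4: cooldown [2B, align 2] → 6
+2 pad (align 8)
@8: state [8B, align 8] → 16
@16: target [8B, align 8] → 24
@24: team [4B, align 4] → 28
@28: ammo [1B, align 1] → 29
+3 pad (align 8)
@32: vy [8B, align 8] → 40
@40: y [112B, align 8] → 152
@152: x [1B, align 1] → 153
+7 tail pad (align 8)
size 160, align 8
data bytes 148, size 160 → padding 12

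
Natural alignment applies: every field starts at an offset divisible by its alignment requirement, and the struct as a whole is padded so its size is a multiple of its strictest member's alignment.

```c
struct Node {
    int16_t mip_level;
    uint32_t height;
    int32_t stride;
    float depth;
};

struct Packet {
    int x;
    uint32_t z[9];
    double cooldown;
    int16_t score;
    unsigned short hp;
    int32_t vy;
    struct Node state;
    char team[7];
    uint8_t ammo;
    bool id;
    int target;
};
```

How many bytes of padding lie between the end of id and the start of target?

Node: 0..2  mip_level  (2B, 2-aligned); 2..4  -- padding (2B); 4..8  height  (4B, 4-aligned); 8..12  stride  (4B, 4-aligned); 12..16  depth  (4B, 4-aligned); sizeof = 16, alignof = 4
0..4  x  (4B, 4-aligned)
4..40  z  (36B, 4-aligned)
40..48  cooldown  (8B, 8-aligned)
48..50  score  (2B, 2-aligned)
50..52  hp  (2B, 2-aligned)
52..56  vy  (4B, 4-aligned)
56..72  state  (16B, 4-aligned)
72..79  team  (7B, 1-aligned)
79..80  ammo  (1B, 1-aligned)
80..81  id  (1B, 1-aligned)
81..84  -- padding (3B)
84..88  target  (4B, 4-aligned)

3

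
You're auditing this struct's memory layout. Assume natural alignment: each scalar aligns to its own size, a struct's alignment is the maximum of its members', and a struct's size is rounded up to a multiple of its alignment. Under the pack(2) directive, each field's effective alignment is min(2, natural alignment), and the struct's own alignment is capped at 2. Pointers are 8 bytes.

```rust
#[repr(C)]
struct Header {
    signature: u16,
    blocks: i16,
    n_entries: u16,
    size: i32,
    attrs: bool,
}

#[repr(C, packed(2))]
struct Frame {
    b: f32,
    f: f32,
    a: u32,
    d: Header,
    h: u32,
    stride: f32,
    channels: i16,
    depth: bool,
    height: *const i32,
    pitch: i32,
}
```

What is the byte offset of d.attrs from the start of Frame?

Header: 0..2  signature  (2B, 2-aligned); 2..4  blocks  (2B, 2-aligned); 4..6  n_entries  (2B, 2-aligned); 6..8  -- padding (2B); 8..12  size  (4B, 4-aligned); 12..13  attrs  (1B, 1-aligned); 13..16  -- tail padding (3B); sizeof = 16, alignof = 4
0..4  b  (4B, 2-aligned)
4..8  f  (4B, 2-aligned)
8..12  a  (4B, 2-aligned)
12..28  d  (16B, 2-aligned)
within Header: attrs at 12
12 + 12 = 24

24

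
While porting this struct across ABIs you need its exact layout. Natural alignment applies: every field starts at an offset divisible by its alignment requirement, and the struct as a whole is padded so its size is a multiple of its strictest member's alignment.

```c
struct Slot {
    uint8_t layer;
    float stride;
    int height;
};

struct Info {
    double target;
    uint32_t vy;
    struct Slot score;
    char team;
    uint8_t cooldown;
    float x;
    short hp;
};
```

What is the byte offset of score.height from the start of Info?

Slot: 0..1  layer  (1B, 1-aligned); 1..4  -- padding (3B); 4..8  stride  (4B, 4-aligned); 8..12  height  (4B, 4-aligned); sizeof = 12, alignof = 4
0..8  target  (8B, 8-aligned)
8..12  vy  (4B, 4-aligned)
12..24  score  (12B, 4-aligned)
within Slot: height at 8
12 + 8 = 20

20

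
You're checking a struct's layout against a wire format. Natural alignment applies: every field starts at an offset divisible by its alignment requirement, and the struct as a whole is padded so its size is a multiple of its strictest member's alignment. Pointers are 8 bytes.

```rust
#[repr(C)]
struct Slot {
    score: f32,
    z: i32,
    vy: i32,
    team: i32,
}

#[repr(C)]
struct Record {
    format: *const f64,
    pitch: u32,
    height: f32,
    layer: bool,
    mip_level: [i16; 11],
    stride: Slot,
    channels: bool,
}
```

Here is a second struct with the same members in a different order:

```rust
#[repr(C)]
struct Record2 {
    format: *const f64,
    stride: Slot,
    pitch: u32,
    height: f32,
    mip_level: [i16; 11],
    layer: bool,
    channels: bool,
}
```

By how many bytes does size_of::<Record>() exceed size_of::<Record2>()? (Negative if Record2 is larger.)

Slot: @0: score [4B, align 4] → 4; @4: z [4B, align 4] → 8; @8: vy [4B, align 4] → 12; @12: team [4B, align 4] → 16; size 16, align 4
@0: format [8B, align 8] → 8
@8: pitch [4B, align 4] → 12
@12: height [4B, align 4] → 16
@16: layer [1B, align 1] → 17
+1 pad (align 2)
@18: mip_level [22B, align 2] → 40
@40: stride [16B, align 4] → 56
@56: channels [1B, align 1] → 57
+7 tail pad (align 8)
size 64, align 8
— Record2 —
@0: format [8B, align 8] → 8
@8: stride [16B, align 4] → 24
@24: pitch [4B, align 4] → 28
@28: height [4B, align 4] → 32
@32: mip_level [22B, align 2] → 54
@54: layer [1B, align 1] → 55
@55: channels [1B, align 1] → 56
size 56, align 8
64 − 56 = 8

8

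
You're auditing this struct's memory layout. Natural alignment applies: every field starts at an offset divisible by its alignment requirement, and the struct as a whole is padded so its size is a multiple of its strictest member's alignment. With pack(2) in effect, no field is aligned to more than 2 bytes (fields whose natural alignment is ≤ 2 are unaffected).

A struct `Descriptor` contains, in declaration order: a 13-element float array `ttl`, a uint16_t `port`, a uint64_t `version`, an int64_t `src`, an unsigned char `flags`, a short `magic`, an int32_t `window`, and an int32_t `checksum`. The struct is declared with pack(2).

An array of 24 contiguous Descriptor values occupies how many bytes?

1968

ttl at 0 (size 52, align 2) → ends 52
port at 52 (size 2, align 2) → ends 54
version at 54 (size 8, align 2) → ends 62
src at 62 (size 8, align 2) → ends 70
flags at 70 (size 1, align 1) → ends 71
pad 1 to align 2 for magic
magic at 72 (size 2, align 2) → ends 74
window at 74 (size 4, align 2) → ends 78
checksum at 78 (size 4, align 2) → ends 82
total 82 bytes, alignment 2
array of 24: 24 × 82 = 1968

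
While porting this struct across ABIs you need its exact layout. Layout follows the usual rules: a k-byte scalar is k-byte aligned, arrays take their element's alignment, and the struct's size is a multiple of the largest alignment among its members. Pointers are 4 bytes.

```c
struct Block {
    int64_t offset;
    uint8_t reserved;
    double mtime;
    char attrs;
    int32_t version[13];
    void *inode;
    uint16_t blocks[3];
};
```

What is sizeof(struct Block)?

96

offset at 0 (size 8, align 8) → ends 8
reserved at 8 (size 1, align 1) → ends 9
pad 7 to align 8 for mtime
mtime at 16 (size 8, align 8) → ends 24
attrs at 24 (size 1, align 1) → ends 25
pad 3 to align 4 for version
version at 28 (size 52, align 4) → ends 80
inode at 80 (size 4, align 4) → ends 84
blocks at 84 (size 6, align 2) → ends 90
tail pad 6 to reach multiple of 8
total 96 bytes, alignment 8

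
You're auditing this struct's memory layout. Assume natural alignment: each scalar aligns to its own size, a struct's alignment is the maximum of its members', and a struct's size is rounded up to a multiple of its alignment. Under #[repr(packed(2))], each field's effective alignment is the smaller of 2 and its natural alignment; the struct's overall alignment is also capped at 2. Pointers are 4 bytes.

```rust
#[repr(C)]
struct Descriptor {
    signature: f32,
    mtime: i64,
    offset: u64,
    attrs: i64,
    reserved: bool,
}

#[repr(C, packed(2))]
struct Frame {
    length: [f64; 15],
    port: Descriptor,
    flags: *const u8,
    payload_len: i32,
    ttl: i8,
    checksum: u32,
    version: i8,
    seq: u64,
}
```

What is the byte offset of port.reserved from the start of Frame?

Descriptor: signature at 0 (size 4, align 4) → ends 4; pad 4 to align 8 for mtime; mtime at 8 (size 8, align 8) → ends 16; offset at 16 (size 8, align 8) → ends 24; attrs at 24 (size 8, align 8) → ends 32; reserved at 32 (size 1, align 1) → ends 33; tail pad 7 to reach multiple of 8; total 40 bytes, alignment 8
length at 0 (size 120, align 2) → ends 120
port at 120 (size 40, align 2) → ends 160
within Descriptor: reserved at 32
120 + 32 = 152

152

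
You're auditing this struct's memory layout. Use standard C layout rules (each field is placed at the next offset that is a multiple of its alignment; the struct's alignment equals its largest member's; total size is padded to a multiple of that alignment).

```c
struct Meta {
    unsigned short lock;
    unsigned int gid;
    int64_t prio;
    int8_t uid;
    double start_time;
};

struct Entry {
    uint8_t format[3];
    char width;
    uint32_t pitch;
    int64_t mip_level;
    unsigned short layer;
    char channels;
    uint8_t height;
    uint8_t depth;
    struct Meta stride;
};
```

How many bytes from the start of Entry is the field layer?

Meta: 0..2  lock  (2B, 2-aligned); 2..4  -- padding (2B); 4..8  gid  (4B, 4-aligned); 8..16  prio  (8B, 8-aligned); 16..17  uid  (1B, 1-aligned); 17..24  -- padding (7B); 24..32  start_time  (8B, 8-aligned); sizeof = 32, alignof = 8
0..3  format  (3B, 1-aligned)
3..4  width  (1B, 1-aligned)
4..8  pitch  (4B, 4-aligned)
8..16  mip_level  (8B, 8-aligned)
16..18  layer  (2B, 2-aligned)

16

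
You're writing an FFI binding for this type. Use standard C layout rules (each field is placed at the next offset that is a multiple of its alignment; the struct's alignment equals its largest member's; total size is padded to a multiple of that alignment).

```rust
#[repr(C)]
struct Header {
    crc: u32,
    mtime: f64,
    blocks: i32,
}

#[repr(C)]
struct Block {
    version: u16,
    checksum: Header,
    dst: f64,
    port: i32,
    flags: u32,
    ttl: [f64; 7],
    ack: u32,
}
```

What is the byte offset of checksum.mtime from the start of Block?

Header: @0: crc [4B, align 4] → 4; +4 pad (align 8); @8: mtime [8B, align 8] → 16; @16: blocks [4B, align 4] → 20; +4 tail pad (align 8); size 24, align 8
@0: version [2B, align 2] → 2
+6 pad (align 8)
@8: checksum [24B, align 8] → 32
within Header: mtime at 8
8 + 8 = 16

16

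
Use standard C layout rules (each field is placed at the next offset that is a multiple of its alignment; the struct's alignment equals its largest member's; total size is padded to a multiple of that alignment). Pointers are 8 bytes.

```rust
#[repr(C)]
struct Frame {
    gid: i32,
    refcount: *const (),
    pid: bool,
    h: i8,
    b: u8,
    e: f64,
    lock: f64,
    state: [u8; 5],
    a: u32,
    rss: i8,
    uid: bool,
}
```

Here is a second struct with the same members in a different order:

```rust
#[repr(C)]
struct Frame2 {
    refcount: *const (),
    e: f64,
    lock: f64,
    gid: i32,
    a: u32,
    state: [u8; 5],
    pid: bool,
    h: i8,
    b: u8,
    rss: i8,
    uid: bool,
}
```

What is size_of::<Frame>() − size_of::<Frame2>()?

gid at 0 (size 4, align 4) → ends 4
pad 4 to align 8 for refcount
refcount at 8 (size 8, align 8) → ends 16
pid at 16 (size 1, align 1) → ends 17
h at 17 (size 1, align 1) → ends 18
b at 18 (size 1, align 1) → ends 19
pad 5 to align 8 for e
e at 24 (size 8, align 8) → ends 32
lock at 32 (size 8, align 8) → ends 40
state at 40 (size 5, align 1) → ends 45
pad 3 to align 4 for a
a at 48 (size 4, align 4) → ends 52
rss at 52 (size 1, align 1) → ends 53
uid at 53 (size 1, align 1) → ends 54
tail pad 2 to reach multiple of 8
total 56 bytes, alignment 8
— Frame2 —
refcount at 0 (size 8, align 8) → ends 8
e at 8 (size 8, align 8) → ends 16
lock at 16 (size 8, align 8) → ends 24
gid at 24 (size 4, align 4) → ends 28
a at 28 (size 4, align 4) → ends 32
state at 32 (size 5, align 1) → ends 37
pid at 37 (size 1, align 1) → ends 38
h at 38 (size 1, align 1) → ends 39
b at 39 (size 1, align 1) → ends 40
rss at 40 (size 1, align 1) → ends 41
uid at 41 (size 1, align 1) → ends 42
tail pad 6 to reach multiple of 8
total 48 bytes, alignment 8
56 − 48 = 8

8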